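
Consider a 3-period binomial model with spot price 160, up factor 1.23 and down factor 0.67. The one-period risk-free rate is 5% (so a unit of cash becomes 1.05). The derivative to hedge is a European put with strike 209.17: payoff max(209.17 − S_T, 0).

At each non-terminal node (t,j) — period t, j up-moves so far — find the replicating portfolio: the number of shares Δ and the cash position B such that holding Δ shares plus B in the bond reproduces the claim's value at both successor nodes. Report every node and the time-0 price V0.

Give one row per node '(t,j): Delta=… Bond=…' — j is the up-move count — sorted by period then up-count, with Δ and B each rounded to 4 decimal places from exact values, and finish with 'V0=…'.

(0,0): Delta=-0.5872 Bond=138.5396
(1,0): Delta=-1.0000 Bond=189.7234
(1,1): Delta=-0.4806 Bond=124.5029
(2,0): Delta=-1.0000 Bond=199.2095
(2,1): Delta=-1.0000 Bond=199.2095
(2,2): Delta=-0.3466 Bond=98.2894
V0=44.5945

Since d<R<u, set p* = (R−d)/(u−d) = 0.6786; price each node as the discounted p*-expectation of its children.
At expiry t=3: V(3,0)=161.0479, V(3,1)=120.8265, V(3,2)=46.9871, V(3,3)=0.0000
Node (2,0) S=71.8240: V=(p*·120.8265+(1−p*)·161.0479)/1.05=127.3855; Δ=(120.8265−161.0479)/(88.3435−48.1221)=-1.0000; B=V−Δ·S=199.2095
Node (2,1) S=131.8560: V=(p*·46.9871+(1−p*)·120.8265)/1.05=67.3535; Δ=(46.9871−120.8265)/(162.1829−88.3435)=-1.0000; B=V−Δ·S=199.2095
Node (2,2) S=242.0640: V=(p*·0.0000+(1−p*)·46.9871)/1.05=14.3838; Δ=(0.0000−46.9871)/(297.7387−162.1829)=-0.3466; B=V−Δ·S=98.2894
Node (1,0) S=107.2000: V=(p*·67.3535+(1−p*)·127.3855)/1.05=82.5234; Δ=(67.3535−127.3855)/(131.8560−71.8240)=-1.0000; B=V−Δ·S=189.7234
Node (1,1) S=196.8000: V=(p*·14.3838+(1−p*)·67.3535)/1.05=29.9141; Δ=(14.3838−67.3535)/(242.0640−131.8560)=-0.4806; B=V−Δ·S=124.5029
Node (0,0) S=160.0000: V=(p*·29.9141+(1−p*)·82.5234)/1.05=44.5945; Δ=(29.9141−82.5234)/(196.8000−107.2000)=-0.5872; B=V−Δ·S=138.5396
The time-0 hedge costs 44.5945, which is the no-arbitrage price.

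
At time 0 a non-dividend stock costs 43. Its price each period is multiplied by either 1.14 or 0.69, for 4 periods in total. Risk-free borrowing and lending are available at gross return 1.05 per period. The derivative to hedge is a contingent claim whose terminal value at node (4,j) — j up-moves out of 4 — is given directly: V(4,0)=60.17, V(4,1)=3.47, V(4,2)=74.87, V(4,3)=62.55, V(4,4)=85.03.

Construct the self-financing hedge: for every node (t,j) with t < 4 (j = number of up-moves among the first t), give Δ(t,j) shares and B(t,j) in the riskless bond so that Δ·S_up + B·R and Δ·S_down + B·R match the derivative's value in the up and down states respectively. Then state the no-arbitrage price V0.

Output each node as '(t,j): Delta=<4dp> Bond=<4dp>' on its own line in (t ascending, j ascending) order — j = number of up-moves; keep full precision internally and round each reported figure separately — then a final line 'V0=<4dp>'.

Since d<R<u, set p* = (R−d)/(u−d) = 0.8000; price each node as the discounted p*-expectation of its children.
Terminal payoffs: V(4,0)=60.1700, V(4,1)=3.4700, V(4,2)=74.8700, V(4,3)=62.5500, V(4,4)=85.0300
Node (3,0) S=14.1259: V=(p*·3.4700+(1−p*)·60.1700)/1.05=14.1048; Δ=(3.4700−60.1700)/(16.1035−9.7469)=-8.9198; B=V−Δ·S=140.1048
Node (3,1) S=23.3384: V=(p*·74.8700+(1−p*)·3.4700)/1.05=57.7048; Δ=(74.8700−3.4700)/(26.6058−16.1035)=6.7985; B=V−Δ·S=-100.9619
Node (3,2) S=38.5591: V=(p*·62.5500+(1−p*)·74.8700)/1.05=61.9181; Δ=(62.5500−74.8700)/(43.9574−26.6058)=-0.7100; B=V−Δ·S=89.2959
Node (3,3) S=63.7064: V=(p*·85.0300+(1−p*)·62.5500)/1.05=76.6990; Δ=(85.0300−62.5500)/(72.6253−43.9574)=0.7842; B=V−Δ·S=26.7435
Node (2,0) S=20.4723: V=(p*·57.7048+(1−p*)·14.1048)/1.05=46.6522; Δ=(57.7048−14.1048)/(23.3384−14.1259)=4.7327; B=V−Δ·S=-50.2367
Node (2,1) S=33.8238: V=(p*·61.9181+(1−p*)·57.7048)/1.05=58.1671; Δ=(61.9181−57.7048)/(38.5591−23.3384)=0.2768; B=V−Δ·S=48.8041
Node (2,2) S=55.8828: V=(p*·76.6990+(1−p*)·61.9181)/1.05=70.2313; Δ=(76.6990−61.9181)/(63.7064−38.5591)=0.5878; B=V−Δ·S=37.3847
Node (1,0) S=29.6700: V=(p*·58.1671+(1−p*)·46.6522)/1.05=53.2039; Δ=(58.1671−46.6522)/(33.8238−20.4723)=0.8624; B=V−Δ·S=27.6152
Node (1,1) S=49.0200: V=(p*·70.2313+(1−p*)·58.1671)/1.05=64.5890; Δ=(70.2313−58.1671)/(55.8828−33.8238)=0.5469; B=V−Δ·S=37.7796
Node (0,0) S=43.0000: V=(p*·64.5890+(1−p*)·53.2039)/1.05=59.3447; Δ=(64.5890−53.2039)/(49.0200−29.6700)=0.5884; B=V−Δ·S=34.0445
Root portfolio cost Δ·43+B reproduces V0=59.3447.

(0,0): Delta=0.5884 Bond=34.0445
(1,0): Delta=0.8624 Bond=27.6152
(1,1): Delta=0.5469 Bond=37.7796
(2,0): Delta=4.7327 Bond=-50.2367
(2,1): Delta=0.2768 Bond=48.8041
(2,2): Delta=0.5878 Bond=37.3847
(3,0): Delta=-8.9198 Bond=140.1048
(3,1): Delta=6.7985 Bond=-100.9619
(3,2): Delta=-0.7100 Bond=89.2959
(3,3): Delta=0.7842 Bond=26.7435
V0=59.3447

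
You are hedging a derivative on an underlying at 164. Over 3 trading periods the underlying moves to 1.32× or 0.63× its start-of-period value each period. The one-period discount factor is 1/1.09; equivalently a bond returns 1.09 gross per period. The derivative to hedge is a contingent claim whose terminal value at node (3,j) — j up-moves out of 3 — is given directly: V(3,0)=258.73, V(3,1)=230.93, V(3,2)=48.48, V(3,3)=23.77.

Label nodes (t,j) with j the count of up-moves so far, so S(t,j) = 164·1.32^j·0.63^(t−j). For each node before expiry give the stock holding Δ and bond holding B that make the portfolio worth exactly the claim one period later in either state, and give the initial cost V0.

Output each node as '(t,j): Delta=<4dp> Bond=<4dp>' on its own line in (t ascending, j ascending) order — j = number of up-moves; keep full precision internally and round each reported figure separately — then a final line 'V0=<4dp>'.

No-arbitrage ⇒ martingale measure with p* = (R−d)/(u−d) = 0.6667.
At expiry t=3: V(3,0)=258.7300, V(3,1)=230.9300, V(3,2)=48.4800, V(3,3)=23.7700
  t=2,j=0: stock 65.0916 → up 85.9209 (V=230.9300), down 41.0077 (V=258.7300). Price 220.3639; hedge Δ=-0.6190, bond B=260.6538.
  t=2,j=1: stock 136.3824 → up 180.0248 (V=48.4800), down 85.9209 (V=230.9300). Price 100.2722; hedge Δ=-1.9388, bond B=364.6925.
  t=2,j=2: stock 285.7536 → up 377.1948 (V=23.7700), down 180.0248 (V=48.4800). Price 29.3639; hedge Δ=-0.1253, bond B=65.1755.
  t=1,j=0: stock 103.3200 → up 136.3824 (V=100.2722), down 65.0916 (V=220.3639). Price 128.7181; hedge Δ=-1.6845, bond B=302.7641.
  t=1,j=1: stock 216.4800 → up 285.7536 (V=29.3639), down 136.3824 (V=100.2722). Price 48.6239; hedge Δ=-0.4747, bond B=151.3894.
  t=0,j=0: stock 164.0000 → up 216.4800 (V=48.6239), down 103.3200 (V=128.7181). Price 69.1027; hedge Δ=-0.7078, bond B=185.1813.
Each (Δ,B) replicates both successor values, so the strategy is self-financing and V0 is arbitrage-free.

(0,0): Delta=-0.7078 Bond=185.1813
(1,0): Delta=-1.6845 Bond=302.7641
(1,1): Delta=-0.4747 Bond=151.3894
(2,0): Delta=-0.6190 Bond=260.6538
(2,1): Delta=-1.9388 Bond=364.6925
(2,2): Delta=-0.1253 Bond=65.1755
V0=69.1027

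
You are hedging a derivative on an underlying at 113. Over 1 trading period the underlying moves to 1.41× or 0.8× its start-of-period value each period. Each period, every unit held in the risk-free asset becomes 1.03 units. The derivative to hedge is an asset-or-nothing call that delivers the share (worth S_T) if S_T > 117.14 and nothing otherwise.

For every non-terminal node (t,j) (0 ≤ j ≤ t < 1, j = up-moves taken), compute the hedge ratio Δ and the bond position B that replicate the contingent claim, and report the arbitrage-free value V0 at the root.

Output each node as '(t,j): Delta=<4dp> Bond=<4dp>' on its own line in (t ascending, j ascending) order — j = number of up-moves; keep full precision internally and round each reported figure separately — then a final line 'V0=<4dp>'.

(0,0): Delta=2.3115 Bond=-202.8712
V0=58.3255

No-arbitrage ⇒ martingale measure with p* = (R−d)/(u−d) = 0.3770.
Terminal payoffs: V(1,0)=0.0000, V(1,1)=159.3300
  t=0,j=0: stock 113.0000 → up 159.3300 (V=159.3300), down 90.4000 (V=0.0000). Price 58.3255; hedge Δ=2.3115, bond B=-202.8712.
The time-0 hedge costs 58.3255, which is the no-arbitrage price.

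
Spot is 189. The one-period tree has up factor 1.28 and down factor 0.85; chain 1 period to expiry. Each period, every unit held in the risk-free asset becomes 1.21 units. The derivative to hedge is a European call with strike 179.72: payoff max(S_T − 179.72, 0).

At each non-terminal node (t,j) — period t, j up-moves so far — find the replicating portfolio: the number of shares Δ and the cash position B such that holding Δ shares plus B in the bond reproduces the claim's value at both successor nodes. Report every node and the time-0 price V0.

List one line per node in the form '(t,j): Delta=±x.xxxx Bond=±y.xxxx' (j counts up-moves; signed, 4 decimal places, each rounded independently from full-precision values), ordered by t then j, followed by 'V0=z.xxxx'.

(0,0): Delta=0.7654 Bond=-101.6145
V0=43.0367

Since d<R<u, set p* = (R−d)/(u−d) = 0.8372; price each node as the discounted p*-expectation of its children.
At expiry t=1: V(1,0)=0.0000, V(1,1)=62.2000
  t=0,j=0: stock 189.0000 → up 241.9200 (V=62.2000), down 160.6500 (V=0.0000). Price 43.0367; hedge Δ=0.7654, bond B=-101.6145.
Root portfolio cost Δ·189+B reproduces V0=43.0367.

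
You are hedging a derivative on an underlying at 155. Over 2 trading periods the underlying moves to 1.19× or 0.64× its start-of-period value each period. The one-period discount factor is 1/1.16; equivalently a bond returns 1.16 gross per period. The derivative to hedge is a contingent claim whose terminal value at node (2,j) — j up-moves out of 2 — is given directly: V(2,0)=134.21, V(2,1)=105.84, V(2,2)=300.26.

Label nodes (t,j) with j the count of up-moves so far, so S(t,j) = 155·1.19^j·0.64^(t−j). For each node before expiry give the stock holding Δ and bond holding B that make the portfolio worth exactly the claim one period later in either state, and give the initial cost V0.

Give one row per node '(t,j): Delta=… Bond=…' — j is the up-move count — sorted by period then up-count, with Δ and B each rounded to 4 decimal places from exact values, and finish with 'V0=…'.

(0,0): Delta=1.8431 Bond=-77.8136
(1,0): Delta=-0.5200 Bond=144.1572
(1,1): Delta=1.9165 Bond=-103.7881
V0=207.8726

The replicating-portfolio and risk-neutral prices coincide; use p* = (1.16−0.64)/(1.19−0.64) = 0.9455 for the latter.
Payoff layer (t=2): V(2,0)=134.2100, V(2,1)=105.8400, V(2,2)=300.2600
Node (1,0) S=99.2000: V=(p*·105.8400+(1−p*)·134.2100)/1.16=92.5754; Δ=(105.8400−134.2100)/(118.0480−63.4880)=-0.5200; B=V−Δ·S=144.1572
Node (1,1) S=184.4500: V=(p*·300.2600+(1−p*)·105.8400)/1.16=249.7028; Δ=(300.2600−105.8400)/(219.4955−118.0480)=1.9165; B=V−Δ·S=-103.7881
Node (0,0) S=155.0000: V=(p*·249.7028+(1−p*)·92.5754)/1.16=207.8726; Δ=(249.7028−92.5754)/(184.4500−99.2000)=1.8431; B=V−Δ·S=-77.8136
Self-financing check: at every node Δ·S+B equals the discounted successor values.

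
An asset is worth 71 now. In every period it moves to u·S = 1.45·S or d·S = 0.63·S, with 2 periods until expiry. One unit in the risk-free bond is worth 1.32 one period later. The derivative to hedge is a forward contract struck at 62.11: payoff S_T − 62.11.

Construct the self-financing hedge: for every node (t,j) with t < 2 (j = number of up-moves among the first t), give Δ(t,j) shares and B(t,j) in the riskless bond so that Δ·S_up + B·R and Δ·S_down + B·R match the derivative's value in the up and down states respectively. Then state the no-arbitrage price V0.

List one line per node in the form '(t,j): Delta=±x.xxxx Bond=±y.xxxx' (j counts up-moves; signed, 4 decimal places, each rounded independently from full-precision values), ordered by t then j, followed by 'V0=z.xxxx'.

Since d<R<u, set p* = (R−d)/(u−d) = 0.8415; price each node as the discounted p*-expectation of its children.
Terminal payoffs: V(2,0)=-33.9301, V(2,1)=2.7485, V(2,2)=87.1675
  t=1,j=0: stock 44.7300 → up 64.8585 (V=2.7485), down 28.1799 (V=-33.9301). Price -2.3230; hedge Δ=1.0000, bond B=-47.0530.
  t=1,j=1: stock 102.9500 → up 149.2775 (V=87.1675), down 64.8585 (V=2.7485). Price 55.8970; hedge Δ=1.0000, bond B=-47.0530.
  t=0,j=0: stock 71.0000 → up 102.9500 (V=55.8970), down 44.7300 (V=-2.3230). Price 35.3538; hedge Δ=1.0000, bond B=-35.6462.
Check: Δ(0,0)·S0 + B(0,0) = 35.3538 = V0.

(0,0): Delta=1.0000 Bond=-35.6462
(1,0): Delta=1.0000 Bond=-47.0530
(1,1): Delta=1.0000 Bond=-47.0530
V0=35.3538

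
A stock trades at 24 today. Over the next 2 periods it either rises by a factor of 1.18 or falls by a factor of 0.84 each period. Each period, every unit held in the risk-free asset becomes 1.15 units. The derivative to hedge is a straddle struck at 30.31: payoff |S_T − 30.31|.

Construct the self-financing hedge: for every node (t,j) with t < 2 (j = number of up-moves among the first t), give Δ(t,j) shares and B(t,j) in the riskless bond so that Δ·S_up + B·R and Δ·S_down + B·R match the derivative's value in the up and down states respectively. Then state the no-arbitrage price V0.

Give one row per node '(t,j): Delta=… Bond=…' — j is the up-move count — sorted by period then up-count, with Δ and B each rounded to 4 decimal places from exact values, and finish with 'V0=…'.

Since d<R<u, set p* = (R−d)/(u−d) = 0.9118; price each node as the discounted p*-expectation of its children.
Terminal payoffs: V(2,0)=13.3756, V(2,1)=6.5212, V(2,2)=3.1076
Node (1,0) S=20.1600: V=(p*·6.5212+(1−p*)·13.3756)/1.15=6.1965; Δ=(6.5212−13.3756)/(23.7888−16.9344)=-1.0000; B=V−Δ·S=26.3565
Node (1,1) S=28.3200: V=(p*·3.1076+(1−p*)·6.5212)/1.15=2.9642; Δ=(3.1076−6.5212)/(33.4176−23.7888)=-0.3545; B=V−Δ·S=13.0042
Node (0,0) S=24.0000: V=(p*·2.9642+(1−p*)·6.1965)/1.15=2.8255; Δ=(2.9642−6.1965)/(28.3200−20.1600)=-0.3961; B=V−Δ·S=12.3325
Root portfolio cost Δ·24+B reproduces V0=2.8255.

(0,0): Delta=-0.3961 Bond=12.3325
(1,0): Delta=-1.0000 Bond=26.3565
(1,1): Delta=-0.3545 Bond=13.0042
V0=2.8255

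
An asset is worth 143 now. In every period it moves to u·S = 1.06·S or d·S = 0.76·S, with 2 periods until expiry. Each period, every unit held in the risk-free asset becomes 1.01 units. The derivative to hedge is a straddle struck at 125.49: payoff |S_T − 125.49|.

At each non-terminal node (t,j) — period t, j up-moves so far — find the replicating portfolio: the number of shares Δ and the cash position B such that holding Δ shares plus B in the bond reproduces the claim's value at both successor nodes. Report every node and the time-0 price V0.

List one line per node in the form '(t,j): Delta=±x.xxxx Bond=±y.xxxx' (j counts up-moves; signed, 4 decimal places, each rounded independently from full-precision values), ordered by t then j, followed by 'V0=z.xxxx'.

(0,0): Delta=0.3534 Bond=-22.6135
(1,0): Delta=-1.0000 Bond=124.2475
(1,1): Delta=0.5475 Bond=-52.2571
V0=27.9222

The replicating-portfolio and risk-neutral prices coincide; use p* = (1.01−0.76)/(1.06−0.76) = 0.8333 for the latter.
At expiry t=2: V(2,0)=42.8932, V(2,1)=10.2892, V(2,2)=35.1848
Node (1,0) S=108.6800: V=(p*·10.2892+(1−p*)·42.8932)/1.01=15.5675; Δ=(10.2892−42.8932)/(115.2008−82.5968)=-1.0000; B=V−Δ·S=124.2475
Node (1,1) S=151.5800: V=(p*·35.1848+(1−p*)·10.2892)/1.01=30.7283; Δ=(35.1848−10.2892)/(160.6748−115.2008)=0.5475; B=V−Δ·S=-52.2571
Node (0,0) S=143.0000: V=(p*·30.7283+(1−p*)·15.5675)/1.01=27.9222; Δ=(30.7283−15.5675)/(151.5800−108.6800)=0.3534; B=V−Δ·S=-22.6135
Each (Δ,B) replicates both successor values, so the strategy is self-financing and V0 is arbitrage-free.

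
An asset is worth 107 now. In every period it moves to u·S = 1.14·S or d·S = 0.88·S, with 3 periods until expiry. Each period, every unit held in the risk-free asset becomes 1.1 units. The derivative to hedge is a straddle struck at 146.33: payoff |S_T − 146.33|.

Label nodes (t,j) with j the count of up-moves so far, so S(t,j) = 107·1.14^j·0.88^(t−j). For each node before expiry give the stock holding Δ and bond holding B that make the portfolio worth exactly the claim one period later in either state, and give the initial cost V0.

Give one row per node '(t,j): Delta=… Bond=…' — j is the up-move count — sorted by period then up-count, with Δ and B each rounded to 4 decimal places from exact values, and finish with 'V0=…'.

(0,0): Delta=-0.4812 Bond=65.5331
(1,0): Delta=-1.0000 Bond=120.9339
(1,1): Delta=-0.4084 Bond=63.2051
(2,0): Delta=-1.0000 Bond=133.0273
(2,1): Delta=-1.0000 Bond=133.0273
(2,2): Delta=-0.3254 Bond=57.9798
V0=14.0416

Risk-neutral probability p* = (R−d)/(u−d) = (1.1−0.88)/(1.14−0.88) = 0.8462.
Payoff layer (t=3): V(3,0)=73.4125, V(3,1)=51.8687, V(3,2)=23.9597, V(3,3)=12.1952
(2,0): S=82.8608. Δ = (V_up−V_dn)/(S_up−S_dn) = (51.8687−73.4125)/(94.4613−72.9175) = -1.0000. V = [p*·51.8687 + (1−p*)·73.4125]/1.1 = 50.1665. B = V − Δ·S = 133.0273.
(2,1): S=107.3424. Δ = (V_up−V_dn)/(S_up−S_dn) = (23.9597−51.8687)/(122.3703−94.4613) = -1.0000. V = [p*·23.9597 + (1−p*)·51.8687]/1.1 = 25.6849. B = V − Δ·S = 133.0273.
(2,2): S=139.0572. Δ = (V_up−V_dn)/(S_up−S_dn) = (12.1952−23.9597)/(158.5252−122.3703) = -0.3254. V = [p*·12.1952 + (1−p*)·23.9597]/1.1 = 12.7319. B = V − Δ·S = 57.9798.
(1,0): S=94.1600. Δ = (V_up−V_dn)/(S_up−S_dn) = (25.6849−50.1665)/(107.3424−82.8608) = -1.0000. V = [p*·25.6849 + (1−p*)·50.1665]/1.1 = 26.7739. B = V − Δ·S = 120.9339.
(1,1): S=121.9800. Δ = (V_up−V_dn)/(S_up−S_dn) = (12.7319−25.6849)/(139.0572−107.3424) = -0.4084. V = [p*·12.7319 + (1−p*)·25.6849]/1.1 = 13.3861. B = V − Δ·S = 63.2051.
(0,0): S=107.0000. Δ = (V_up−V_dn)/(S_up−S_dn) = (13.3861−26.7739)/(121.9800−94.1600) = -0.4812. V = [p*·13.3861 + (1−p*)·26.7739]/1.1 = 14.0416. B = V − Δ·S = 65.5331.
Each (Δ,B) replicates both successor values, so the strategy is self-financing and V0 is arbitrage-free.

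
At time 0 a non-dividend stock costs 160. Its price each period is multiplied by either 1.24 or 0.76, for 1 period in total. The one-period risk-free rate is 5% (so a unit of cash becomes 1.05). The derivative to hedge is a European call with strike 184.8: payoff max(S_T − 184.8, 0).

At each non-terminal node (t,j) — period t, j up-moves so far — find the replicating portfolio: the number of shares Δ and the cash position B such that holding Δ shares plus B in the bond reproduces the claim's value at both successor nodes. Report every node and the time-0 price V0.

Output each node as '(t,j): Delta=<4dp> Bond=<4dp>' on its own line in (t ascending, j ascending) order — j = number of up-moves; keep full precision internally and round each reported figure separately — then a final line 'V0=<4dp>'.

(0,0): Delta=0.1771 Bond=-20.5079
V0=7.8254

The replicating-portfolio and risk-neutral prices coincide; use p* = (1.05−0.76)/(1.24−0.76) = 0.6042 for the latter.
Terminal payoffs: V(1,0)=0.0000, V(1,1)=13.6000
  t=0,j=0: stock 160.0000 → up 198.4000 (V=13.6000), down 121.6000 (V=0.0000). Price 7.8254; hedge Δ=0.1771, bond B=-20.5079.
Check: Δ(0,0)·S0 + B(0,0) = 7.8254 = V0.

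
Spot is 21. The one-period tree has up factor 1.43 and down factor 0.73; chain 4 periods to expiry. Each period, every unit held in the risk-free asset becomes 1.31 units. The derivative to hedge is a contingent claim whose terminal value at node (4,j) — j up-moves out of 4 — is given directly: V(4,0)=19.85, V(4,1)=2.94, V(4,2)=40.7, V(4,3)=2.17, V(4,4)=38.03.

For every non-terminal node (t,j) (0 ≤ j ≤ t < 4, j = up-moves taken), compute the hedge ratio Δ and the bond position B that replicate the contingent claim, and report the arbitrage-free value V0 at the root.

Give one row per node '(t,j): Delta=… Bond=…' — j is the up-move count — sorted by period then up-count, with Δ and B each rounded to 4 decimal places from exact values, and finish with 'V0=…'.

Since d<R<u, set p* = (R−d)/(u−d) = 0.8286; price each node as the discounted p*-expectation of its children.
Terminal payoffs: V(4,0)=19.8500, V(4,1)=2.9400, V(4,2)=40.7000, V(4,3)=2.1700, V(4,4)=38.0300
  t=3,j=0: stock 8.1694 → up 11.6822 (V=2.9400), down 5.9636 (V=19.8500). Price 4.4571; hedge Δ=-2.9570, bond B=28.6143.
  t=3,j=1: stock 16.0030 → up 22.8843 (V=40.7000), down 11.6822 (V=2.9400). Price 26.1274; hedge Δ=3.3708, bond B=-27.8155.
  t=3,j=2: stock 31.3483 → up 44.8281 (V=2.1700), down 22.8843 (V=40.7000). Price 6.6986; hedge Δ=-1.7558, bond B=61.7414.
  t=3,j=3: stock 61.4083 → up 87.8139 (V=38.0300), down 44.8281 (V=2.1700). Price 24.3378; hedge Δ=0.8342, bond B=-26.8907.
  t=2,j=0: stock 11.1909 → up 16.0030 (V=26.1274), down 8.1694 (V=4.4571). Price 17.1088; hedge Δ=2.7663, bond B=-13.8487.
  t=2,j=1: stock 21.9219 → up 31.3483 (V=6.6986), down 16.0030 (V=26.1274). Price 7.6559; hedge Δ=-1.2661, bond B=35.4113.
  t=2,j=2: stock 42.9429 → up 61.4083 (V=24.3378), down 31.3483 (V=6.6986). Price 16.2702; hedge Δ=0.5868, bond B=-8.9287.
  t=1,j=0: stock 15.3300 → up 21.9219 (V=7.6559), down 11.1909 (V=17.1088). Price 7.0812; hedge Δ=-0.8809, bond B=20.5853.
  t=1,j=1: stock 30.0300 → up 42.9429 (V=16.2702), down 21.9219 (V=7.6559). Price 11.2927; hedge Δ=0.4098, bond B=-1.0134.
  t=0,j=0: stock 21.0000 → up 30.0300 (V=11.2927), down 15.3300 (V=7.0812). Price 8.0693; hedge Δ=0.2865, bond B=2.0528.
Self-financing check: at every node Δ·S+B equals the discounted successor values.

(0,0): Delta=0.2865 Bond=2.0528
(1,0): Delta=-0.8809 Bond=20.5853
(1,1): Delta=0.4098 Bond=-1.0134
(2,0): Delta=2.7663 Bond=-13.8487
(2,1): Delta=-1.2661 Bond=35.4113
(2,2): Delta=0.5868 Bond=-8.9287
(3,0): Delta=-2.9570 Bond=28.6143
(3,1): Delta=3.3708 Bond=-27.8155
(3,2): Delta=-1.7558 Bond=61.7414
(3,3): Delta=0.8342 Bond=-26.8907
V0=8.0693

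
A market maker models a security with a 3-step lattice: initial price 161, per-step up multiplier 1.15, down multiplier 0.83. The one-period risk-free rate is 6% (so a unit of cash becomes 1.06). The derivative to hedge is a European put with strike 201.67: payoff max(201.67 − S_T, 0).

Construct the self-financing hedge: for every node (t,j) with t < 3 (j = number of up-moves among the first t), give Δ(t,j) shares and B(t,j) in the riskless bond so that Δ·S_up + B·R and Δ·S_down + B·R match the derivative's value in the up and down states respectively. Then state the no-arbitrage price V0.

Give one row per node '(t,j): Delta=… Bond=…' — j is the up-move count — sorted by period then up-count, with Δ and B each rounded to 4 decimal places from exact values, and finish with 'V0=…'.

The replicating-portfolio and risk-neutral prices coincide; use p* = (1.06−0.83)/(1.15−0.83) = 0.7188 for the latter.
At expiry t=3: V(3,0)=109.6123, V(3,1)=74.1202, V(3,2)=24.9443, V(3,3)=0.0000
Node (2,0) S=110.9129: V=(p*·74.1202+(1−p*)·109.6123)/1.06=79.3418; Δ=(74.1202−109.6123)/(127.5498−92.0577)=-1.0000; B=V−Δ·S=190.2547
Node (2,1) S=153.6745: V=(p*·24.9443+(1−p*)·74.1202)/1.06=36.5802; Δ=(24.9443−74.1202)/(176.7257−127.5498)=-1.0000; B=V−Δ·S=190.2547
Node (2,2) S=212.9225: V=(p*·0.0000+(1−p*)·24.9443)/1.06=6.6185; Δ=(0.0000−24.9443)/(244.8609−176.7257)=-0.3661; B=V−Δ·S=84.5695
Node (1,0) S=133.6300: V=(p*·36.5802+(1−p*)·79.3418)/1.06=45.8556; Δ=(36.5802−79.3418)/(153.6745−110.9129)=-1.0000; B=V−Δ·S=179.4856
Node (1,1) S=185.1500: V=(p*·6.6185+(1−p*)·36.5802)/1.06=14.1936; Δ=(6.6185−36.5802)/(212.9225−153.6745)=-0.5057; B=V−Δ·S=107.8240
Node (0,0) S=161.0000: V=(p*·14.1936+(1−p*)·45.8556)/1.06=21.7911; Δ=(14.1936−45.8556)/(185.1500−133.6300)=-0.6146; B=V−Δ·S=120.7348
Self-financing check: at every node Δ·S+B equals the discounted successor values.

(0,0): Delta=-0.6146 Bond=120.7348
(1,0): Delta=-1.0000 Bond=179.4856
(1,1): Delta=-0.5057 Bond=107.8240
(2,0): Delta=-1.0000 Bond=190.2547
(2,1): Delta=-1.0000 Bond=190.2547
(2,2): Delta=-0.3661 Bond=84.5695
V0=21.7911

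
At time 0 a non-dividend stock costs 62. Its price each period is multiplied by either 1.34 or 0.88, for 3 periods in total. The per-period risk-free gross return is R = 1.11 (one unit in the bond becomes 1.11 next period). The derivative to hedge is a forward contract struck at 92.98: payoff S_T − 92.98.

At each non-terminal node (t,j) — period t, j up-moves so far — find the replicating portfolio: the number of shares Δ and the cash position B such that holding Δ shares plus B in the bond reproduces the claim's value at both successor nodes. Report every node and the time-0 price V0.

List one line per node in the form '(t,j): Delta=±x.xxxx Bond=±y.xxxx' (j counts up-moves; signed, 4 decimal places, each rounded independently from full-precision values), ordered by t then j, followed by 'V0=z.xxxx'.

Under the risk-neutral measure, an up-move has probability p* = (R−d)/(u−d) = 0.5000 and values discount at R = 1.11.
At expiry t=3: V(3,0)=-50.7287, V(3,1)=-28.6428, V(3,2)=4.9879, V(3,3)=56.1984
  t=2,j=0: stock 48.0128 → up 64.3372 (V=-28.6428), down 42.2513 (V=-50.7287). Price -35.7530; hedge Δ=1.0000, bond B=-83.7658.
  t=2,j=1: stock 73.1104 → up 97.9679 (V=4.9879), down 64.3372 (V=-28.6428). Price -10.6554; hedge Δ=1.0000, bond B=-83.7658.
  t=2,j=2: stock 111.3272 → up 149.1784 (V=56.1984), down 97.9679 (V=4.9879). Price 27.5614; hedge Δ=1.0000, bond B=-83.7658.
  t=1,j=0: stock 54.5600 → up 73.1104 (V=-10.6554), down 48.0128 (V=-35.7530). Price -20.9047; hedge Δ=1.0000, bond B=-75.4647.
  t=1,j=1: stock 83.0800 → up 111.3272 (V=27.5614), down 73.1104 (V=-10.6554). Price 7.6153; hedge Δ=1.0000, bond B=-75.4647.
  t=0,j=0: stock 62.0000 → up 83.0800 (V=7.6153), down 54.5600 (V=-20.9047). Price -5.9862; hedge Δ=1.0000, bond B=-67.9862.
The time-0 hedge costs -5.9862, which is the no-arbitrage price.

(0,0): Delta=1.0000 Bond=-67.9862
(1,0): Delta=1.0000 Bond=-75.4647
(1,1): Delta=1.0000 Bond=-75.4647
(2,0): Delta=1.0000 Bond=-83.7658
(2,1): Delta=1.0000 Bond=-83.7658
(2,2): Delta=1.0000 Bond=-83.7658
V0=-5.9862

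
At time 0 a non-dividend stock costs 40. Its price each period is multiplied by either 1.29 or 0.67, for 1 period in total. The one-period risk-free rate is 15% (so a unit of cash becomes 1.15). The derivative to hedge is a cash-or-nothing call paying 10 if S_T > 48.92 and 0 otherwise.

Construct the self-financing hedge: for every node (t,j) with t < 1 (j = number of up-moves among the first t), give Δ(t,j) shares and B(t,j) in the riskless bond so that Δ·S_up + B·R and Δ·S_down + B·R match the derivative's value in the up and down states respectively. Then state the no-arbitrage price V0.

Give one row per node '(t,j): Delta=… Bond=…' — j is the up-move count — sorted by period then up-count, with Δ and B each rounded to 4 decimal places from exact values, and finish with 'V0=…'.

(0,0): Delta=0.4032 Bond=-9.3969
V0=6.7321

Risk-neutral probability p* = (R−d)/(u−d) = (1.15−0.67)/(1.29−0.67) = 0.7742.
At expiry t=1: V(1,0)=0.0000, V(1,1)=10.0000
Node (0,0) S=40.0000: V=(p*·10.0000+(1−p*)·0.0000)/1.15=6.7321; Δ=(10.0000−0.0000)/(51.6000−26.8000)=0.4032; B=V−Δ·S=-9.3969
Root portfolio cost Δ·40+B reproduces V0=6.7321.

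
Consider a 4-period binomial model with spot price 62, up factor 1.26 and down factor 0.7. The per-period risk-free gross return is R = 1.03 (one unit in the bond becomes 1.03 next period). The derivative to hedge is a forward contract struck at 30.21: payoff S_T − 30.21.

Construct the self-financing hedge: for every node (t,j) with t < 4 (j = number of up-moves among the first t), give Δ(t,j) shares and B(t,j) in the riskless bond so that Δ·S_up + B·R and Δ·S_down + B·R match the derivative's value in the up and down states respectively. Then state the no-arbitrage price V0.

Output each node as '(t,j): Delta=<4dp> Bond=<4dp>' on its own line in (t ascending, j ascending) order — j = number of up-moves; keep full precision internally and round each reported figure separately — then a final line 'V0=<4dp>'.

(0,0): Delta=1.0000 Bond=-26.8412
(1,0): Delta=1.0000 Bond=-27.6464
(1,1): Delta=1.0000 Bond=-27.6464
(2,0): Delta=1.0000 Bond=-28.4758
(2,1): Delta=1.0000 Bond=-28.4758
(2,2): Delta=1.0000 Bond=-28.4758
(3,0): Delta=1.0000 Bond=-29.3301
(3,1): Delta=1.0000 Bond=-29.3301
(3,2): Delta=1.0000 Bond=-29.3301
(3,3): Delta=1.0000 Bond=-29.3301
V0=35.1588

Risk-neutral probability p* = (R−d)/(u−d) = (1.03−0.7)/(1.26−0.7) = 0.5893.
Payoff layer (t=4): V(4,0)=-15.3238, V(4,1)=-3.4148, V(4,2)=18.0213, V(4,3)=56.6063, V(4,4)=126.0594
  t=3,j=0: stock 21.2660 → up 26.7952 (V=-3.4148), down 14.8862 (V=-15.3238). Price -8.0641; hedge Δ=1.0000, bond B=-29.3301.
  t=3,j=1: stock 38.2788 → up 48.2313 (V=18.0213), down 26.7952 (V=-3.4148). Price 8.9487; hedge Δ=1.0000, bond B=-29.3301.
  t=3,j=2: stock 68.9018 → up 86.8163 (V=56.6063), down 48.2313 (V=18.0213). Price 39.5717; hedge Δ=1.0000, bond B=-29.3301.
  t=3,j=3: stock 124.0233 → up 156.2694 (V=126.0594), down 86.8163 (V=56.6063). Price 94.6932; hedge Δ=1.0000, bond B=-29.3301.
  t=2,j=0: stock 30.3800 → up 38.2788 (V=8.9487), down 21.2660 (V=-8.0641). Price 1.9042; hedge Δ=1.0000, bond B=-28.4758.
  t=2,j=1: stock 54.6840 → up 68.9018 (V=39.5717), down 38.2788 (V=8.9487). Price 26.2082; hedge Δ=1.0000, bond B=-28.4758.
  t=2,j=2: stock 98.4312 → up 124.0233 (V=94.6932), down 68.9018 (V=39.5717). Price 69.9554; hedge Δ=1.0000, bond B=-28.4758.
  t=1,j=0: stock 43.4000 → up 54.6840 (V=26.2082), down 30.3800 (V=1.9042). Price 15.7536; hedge Δ=1.0000, bond B=-27.6464.
  t=1,j=1: stock 78.1200 → up 98.4312 (V=69.9554), down 54.6840 (V=26.2082). Price 50.4736; hedge Δ=1.0000, bond B=-27.6464.
  t=0,j=0: stock 62.0000 → up 78.1200 (V=50.4736), down 43.4000 (V=15.7536). Price 35.1588; hedge Δ=1.0000, bond B=-26.8412.
Self-financing check: at every node Δ·S+B equals the discounted successor values.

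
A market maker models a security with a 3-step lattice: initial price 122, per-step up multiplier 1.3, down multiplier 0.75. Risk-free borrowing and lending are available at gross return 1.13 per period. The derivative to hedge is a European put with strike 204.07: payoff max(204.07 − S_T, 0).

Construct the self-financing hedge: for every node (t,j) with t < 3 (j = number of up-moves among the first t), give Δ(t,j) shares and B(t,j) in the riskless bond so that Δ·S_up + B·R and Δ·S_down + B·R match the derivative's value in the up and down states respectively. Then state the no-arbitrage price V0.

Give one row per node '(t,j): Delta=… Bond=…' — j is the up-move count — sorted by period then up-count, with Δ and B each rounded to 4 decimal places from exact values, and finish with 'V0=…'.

(0,0): Delta=-0.6436 Bond=112.5744
(1,0): Delta=-1.0000 Bond=159.8167
(1,1): Delta=-0.5517 Bond=112.6215
(2,0): Delta=-1.0000 Bond=180.5929
(2,1): Delta=-1.0000 Bond=180.5929
(2,2): Delta=-0.4359 Bond=103.4039
V0=34.0513

Risk-neutral probability p* = (R−d)/(u−d) = (1.13−0.75)/(1.3−0.75) = 0.6909.
Terminal payoffs: V(3,0)=152.6012, V(3,1)=114.8575, V(3,2)=49.4350, V(3,3)=0.0000
  t=2,j=0: stock 68.6250 → up 89.2125 (V=114.8575), down 51.4688 (V=152.6012). Price 111.9679; hedge Δ=-1.0000, bond B=180.5929.
  t=2,j=1: stock 118.9500 → up 154.6350 (V=49.4350), down 89.2125 (V=114.8575). Price 61.6429; hedge Δ=-1.0000, bond B=180.5929.
  t=2,j=2: stock 206.1800 → up 268.0340 (V=0.0000), down 154.6350 (V=49.4350). Price 13.5220; hedge Δ=-0.4359, bond B=103.4039.
  t=1,j=0: stock 91.5000 → up 118.9500 (V=61.6429), down 68.6250 (V=111.9679). Price 68.3167; hedge Δ=-1.0000, bond B=159.8167.
  t=1,j=1: stock 158.6000 → up 206.1800 (V=13.5220), down 118.9500 (V=61.6429). Price 25.1290; hedge Δ=-0.5517, bond B=112.6215.
  t=0,j=0: stock 122.0000 → up 158.6000 (V=25.1290), down 91.5000 (V=68.3167). Price 34.0513; hedge Δ=-0.6436, bond B=112.5744.
The time-0 hedge costs 34.0513, which is the no-arbitrage price.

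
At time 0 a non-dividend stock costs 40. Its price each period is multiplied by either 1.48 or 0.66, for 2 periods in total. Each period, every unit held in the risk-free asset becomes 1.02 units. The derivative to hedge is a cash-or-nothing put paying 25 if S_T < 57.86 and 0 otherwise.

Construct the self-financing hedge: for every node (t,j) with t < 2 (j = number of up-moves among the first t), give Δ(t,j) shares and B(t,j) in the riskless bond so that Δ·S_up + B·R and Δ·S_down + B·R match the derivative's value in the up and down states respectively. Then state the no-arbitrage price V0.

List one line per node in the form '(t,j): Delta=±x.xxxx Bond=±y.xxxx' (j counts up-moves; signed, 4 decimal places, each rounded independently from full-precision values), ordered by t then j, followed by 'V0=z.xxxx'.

The replicating-portfolio and risk-neutral prices coincide; use p* = (1.02−0.66)/(1.48−0.66) = 0.4390 for the latter.
Terminal values V(2,·): V(2,0)=25.0000, V(2,1)=25.0000, V(2,2)=0.0000
  t=1,j=0: stock 26.4000 → up 39.0720 (V=25.0000), down 17.4240 (V=25.0000). Price 24.5098; hedge Δ=0.0000, bond B=24.5098.
  t=1,j=1: stock 59.2000 → up 87.6160 (V=0.0000), down 39.0720 (V=25.0000). Price 13.7494; hedge Δ=-0.5150, bond B=44.2372.
  t=0,j=0: stock 40.0000 → up 59.2000 (V=13.7494), down 26.4000 (V=24.5098). Price 19.3978; hedge Δ=-0.3281, bond B=32.5202.
Check: Δ(0,0)·S0 + B(0,0) = 19.3978 = V0.

(0,0): Delta=-0.3281 Bond=32.5202
(1,0): Delta=0.0000 Bond=24.5098
(1,1): Delta=-0.5150 Bond=44.2372
V0=19.3978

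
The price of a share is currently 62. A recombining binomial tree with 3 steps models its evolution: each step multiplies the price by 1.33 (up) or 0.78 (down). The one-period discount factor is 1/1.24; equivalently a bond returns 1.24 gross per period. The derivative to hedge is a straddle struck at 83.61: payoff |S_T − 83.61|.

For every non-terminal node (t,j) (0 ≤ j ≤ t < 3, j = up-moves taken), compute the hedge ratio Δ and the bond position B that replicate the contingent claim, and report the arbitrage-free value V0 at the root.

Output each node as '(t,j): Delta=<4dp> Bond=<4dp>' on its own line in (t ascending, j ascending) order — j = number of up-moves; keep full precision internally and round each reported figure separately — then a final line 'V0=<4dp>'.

Risk-neutral probability p* = (R−d)/(u−d) = (1.24−0.78)/(1.33−0.78) = 0.8364.
Payoff layer (t=3): V(3,0)=54.1878, V(3,1)=33.4413, V(3,2)=1.9340, V(3,3)=62.2535
Node (2,0) S=37.7208: V=(p*·33.4413+(1−p*)·54.1878)/1.24=29.7066; Δ=(33.4413−54.1878)/(50.1687−29.4222)=-1.0000; B=V−Δ·S=67.4274
Node (2,1) S=64.3188: V=(p*·1.9340+(1−p*)·33.4413)/1.24=5.7175; Δ=(1.9340−33.4413)/(85.5440−50.1687)=-0.8907; B=V−Δ·S=63.0036
Node (2,2) S=109.6718: V=(p*·62.2535+(1−p*)·1.9340)/1.24=42.2444; Δ=(62.2535−1.9340)/(145.8635−85.5440)=1.0000; B=V−Δ·S=-67.4274
Node (1,0) S=48.3600: V=(p*·5.7175+(1−p*)·29.7066)/1.24=7.7766; Δ=(5.7175−29.7066)/(64.3188−37.7208)=-0.9019; B=V−Δ·S=51.3931
Node (1,1) S=82.4600: V=(p*·42.2444+(1−p*)·5.7175)/1.24=29.2478; Δ=(42.2444−5.7175)/(109.6718−64.3188)=0.8054; B=V−Δ·S=-37.1646
Node (0,0) S=62.0000: V=(p*·29.2478+(1−p*)·7.7766)/1.24=20.7535; Δ=(29.2478−7.7766)/(82.4600−48.3600)=0.6297; B=V−Δ·S=-18.2850
Check: Δ(0,0)·S0 + B(0,0) = 20.7535 = V0.

(0,0): Delta=0.6297 Bond=-18.2850
(1,0): Delta=-0.9019 Bond=51.3931
(1,1): Delta=0.8054 Bond=-37.1646
(2,0): Delta=-1.0000 Bond=67.4274
(2,1): Delta=-0.8907 Bond=63.0036
(2,2): Delta=1.0000 Bond=-67.4274
V0=20.7535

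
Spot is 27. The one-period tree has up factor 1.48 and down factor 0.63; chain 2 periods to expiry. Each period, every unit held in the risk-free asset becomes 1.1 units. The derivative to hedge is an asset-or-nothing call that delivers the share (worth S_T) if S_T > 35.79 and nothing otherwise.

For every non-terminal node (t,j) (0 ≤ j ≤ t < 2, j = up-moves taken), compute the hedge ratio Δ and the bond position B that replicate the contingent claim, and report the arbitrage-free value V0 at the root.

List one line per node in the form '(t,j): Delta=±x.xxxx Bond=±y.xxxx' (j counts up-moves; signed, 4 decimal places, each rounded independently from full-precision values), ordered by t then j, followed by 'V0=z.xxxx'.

Risk-neutral probability p* = (R−d)/(u−d) = (1.1−0.63)/(1.48−0.63) = 0.5529.
At expiry t=2: V(2,0)=0.0000, V(2,1)=0.0000, V(2,2)=59.1408
Node (1,0) S=17.0100: V=(p*·0.0000+(1−p*)·0.0000)/1.1=0.0000; Δ=(0.0000−0.0000)/(25.1748−10.7163)=0.0000; B=V−Δ·S=0.0000
Node (1,1) S=39.9600: V=(p*·59.1408+(1−p*)·0.0000)/1.1=29.7285; Δ=(59.1408−0.0000)/(59.1408−25.1748)=1.7412; B=V−Δ·S=-39.8489
Node (0,0) S=27.0000: V=(p*·29.7285+(1−p*)·0.0000)/1.1=14.9438; Δ=(29.7285−0.0000)/(39.9600−17.0100)=1.2954; B=V−Δ·S=-20.0310
Self-financing check: at every node Δ·S+B equals the discounted successor values.

(0,0): Delta=1.2954 Bond=-20.0310
(1,0): Delta=0.0000 Bond=0.0000
(1,1): Delta=1.7412 Bond=-39.8489
V0=14.9438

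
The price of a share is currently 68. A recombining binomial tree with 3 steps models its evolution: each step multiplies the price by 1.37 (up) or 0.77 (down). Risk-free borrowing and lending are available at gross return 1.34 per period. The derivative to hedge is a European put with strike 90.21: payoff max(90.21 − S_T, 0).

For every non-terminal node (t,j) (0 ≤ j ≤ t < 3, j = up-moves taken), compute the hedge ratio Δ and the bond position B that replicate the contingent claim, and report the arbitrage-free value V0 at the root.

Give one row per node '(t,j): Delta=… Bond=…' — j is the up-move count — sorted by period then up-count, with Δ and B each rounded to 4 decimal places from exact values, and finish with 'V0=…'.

Risk-neutral probability p* = (R−d)/(u−d) = (1.34−0.77)/(1.37−0.77) = 0.9500.
Payoff layer (t=3): V(3,0)=59.1658, V(3,1)=34.9754, V(3,2)=0.0000, V(3,3)=0.0000
(2,0): S=40.3172. Δ = (V_up−V_dn)/(S_up−S_dn) = (34.9754−59.1658)/(55.2346−31.0442) = -1.0000. V = [p*·34.9754 + (1−p*)·59.1658]/1.34 = 27.0037. B = V − Δ·S = 67.3209.
(2,1): S=71.7332. Δ = (V_up−V_dn)/(S_up−S_dn) = (0.0000−34.9754)/(98.2745−55.2346) = -0.8126. V = [p*·0.0000 + (1−p*)·34.9754]/1.34 = 1.3051. B = V − Δ·S = 59.5974.
(2,2): S=127.6292. Δ = (V_up−V_dn)/(S_up−S_dn) = (0.0000−0.0000)/(174.8520−98.2745) = 0.0000. V = [p*·0.0000 + (1−p*)·0.0000]/1.34 = 0.0000. B = V − Δ·S = 0.0000.
(1,0): S=52.3600. Δ = (V_up−V_dn)/(S_up−S_dn) = (1.3051−27.0037)/(71.7332−40.3172) = -0.8180. V = [p*·1.3051 + (1−p*)·27.0037]/1.34 = 1.9328. B = V − Δ·S = 44.7639.
(1,1): S=93.1600. Δ = (V_up−V_dn)/(S_up−S_dn) = (0.0000−1.3051)/(127.6292−71.7332) = -0.0233. V = [p*·0.0000 + (1−p*)·1.3051]/1.34 = 0.0487. B = V − Δ·S = 2.2238.
(0,0): S=68.0000. Δ = (V_up−V_dn)/(S_up−S_dn) = (0.0487−1.9328)/(93.1600−52.3600) = -0.0462. V = [p*·0.0487 + (1−p*)·1.9328]/1.34 = 0.1066. B = V − Δ·S = 3.2469.
Each (Δ,B) replicates both successor values, so the strategy is self-financing and V0 is arbitrage-free.

(0,0): Delta=-0.0462 Bond=3.2469
(1,0): Delta=-0.8180 Bond=44.7639
(1,1): Delta=-0.0233 Bond=2.2238
(2,0): Delta=-1.0000 Bond=67.3209
(2,1): Delta=-0.8126 Bond=59.5974
(2,2): Delta=0.0000 Bond=0.0000
V0=0.1066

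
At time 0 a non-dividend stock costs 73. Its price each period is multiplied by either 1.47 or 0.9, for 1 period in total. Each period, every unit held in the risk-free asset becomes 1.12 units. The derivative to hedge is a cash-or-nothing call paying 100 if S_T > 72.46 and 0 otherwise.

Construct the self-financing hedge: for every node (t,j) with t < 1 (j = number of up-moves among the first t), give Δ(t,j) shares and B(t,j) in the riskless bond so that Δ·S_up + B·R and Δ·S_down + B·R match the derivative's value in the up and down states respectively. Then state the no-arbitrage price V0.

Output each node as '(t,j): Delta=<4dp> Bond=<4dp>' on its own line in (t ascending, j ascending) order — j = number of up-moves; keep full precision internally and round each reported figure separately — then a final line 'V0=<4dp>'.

(0,0): Delta=2.4033 Bond=-140.9774
V0=34.4612

Under the risk-neutral measure, an up-move has probability p* = (R−d)/(u−d) = 0.3860 and values discount at R = 1.12.
At expiry t=1: V(1,0)=0.0000, V(1,1)=100.0000
(0,0): S=73.0000. Δ = (V_up−V_dn)/(S_up−S_dn) = (100.0000−0.0000)/(107.3100−65.7000) = 2.4033. V = [p*·100.0000 + (1−p*)·0.0000]/1.12 = 34.4612. B = V − Δ·S = -140.9774.
Root portfolio cost Δ·73+B reproduces V0=34.4612.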